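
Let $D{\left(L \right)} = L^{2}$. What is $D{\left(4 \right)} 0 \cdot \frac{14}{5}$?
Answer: $0$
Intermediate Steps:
$D{\left(4 \right)} 0 \cdot \frac{14}{5} = 4^{2} \cdot 0 \cdot \frac{14}{5} = 16 \cdot 0 \cdot 14 \cdot \frac{1}{5} = 0 \cdot \frac{14}{5} = 0$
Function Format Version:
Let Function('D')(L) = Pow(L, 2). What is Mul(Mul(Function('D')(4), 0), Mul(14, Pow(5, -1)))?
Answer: 0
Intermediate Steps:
Mul(Mul(Function('D')(4), 0), Mul(14, Pow(5, -1))) = Mul(Mul(Pow(4, 2), 0), Mul(14, Pow(5, -1))) = Mul(Mul(16, 0), Mul(14, Rational(1, 5))) = Mul(0, Rational(14, 5)) = 0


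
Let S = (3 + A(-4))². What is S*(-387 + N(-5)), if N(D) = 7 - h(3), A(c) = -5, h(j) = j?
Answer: -1532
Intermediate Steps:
S = 4 (S = (3 - 5)² = (-2)² = 4)
N(D) = 4 (N(D) = 7 - 1*3 = 7 - 3 = 4)
S*(-387 + N(-5)) = 4*(-387 + 4) = 4*(-383) = -1532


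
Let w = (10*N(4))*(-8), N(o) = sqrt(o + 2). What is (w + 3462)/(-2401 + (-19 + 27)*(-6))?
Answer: -3462/2449 + 80*sqrt(6)/2449 ≈ -1.3336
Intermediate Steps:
N(o) = sqrt(2 + o)
w = -80*sqrt(6) (w = (10*sqrt(2 + 4))*(-8) = (10*sqrt(6))*(-8) = -80*sqrt(6) ≈ -195.96)
(w + 3462)/(-2401 + (-19 + 27)*(-6)) = (-80*sqrt(6) + 3462)/(-2401 + (-19 + 27)*(-6)) = (3462 - 80*sqrt(6))/(-2401 + 8*(-6)) = (3462 - 80*sqrt(6))/(-2401 - 48) = (3462 - 80*sqrt(6))/(-2449) = (3462 - 80*sqrt(6))*(-1/2449) = -3462/2449 + 80*sqrt(6)/2449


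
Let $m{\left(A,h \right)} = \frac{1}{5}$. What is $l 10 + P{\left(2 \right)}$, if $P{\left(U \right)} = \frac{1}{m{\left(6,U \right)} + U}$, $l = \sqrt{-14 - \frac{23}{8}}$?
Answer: $\frac{5}{11} + \frac{15 i \sqrt{30}}{2} \approx 0.45455 + 41.079 i$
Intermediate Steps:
$m{\left(A,h \right)} = \frac{1}{5}$
$l = \frac{3 i \sqrt{30}}{4}$ ($l = \sqrt{-14 - \frac{23}{8}} = \sqrt{- \frac{135}{8}} = \frac{3 i \sqrt{30}}{4} \approx 4.1079 i$)
$P{\left(U \right)} = \frac{1}{\frac{1}{5} + U}$
$l 10 + P{\left(2 \right)} = \frac{3 i \sqrt{30}}{4} \cdot 10 + \frac{5}{1 + 5 \cdot 2} = \frac{15 i \sqrt{30}}{2} + \frac{5}{1 + 10} = \frac{15 i \sqrt{30}}{2} + \frac{5}{11} = \frac{5}{11} + \frac{15 i \sqrt{30}}{2}$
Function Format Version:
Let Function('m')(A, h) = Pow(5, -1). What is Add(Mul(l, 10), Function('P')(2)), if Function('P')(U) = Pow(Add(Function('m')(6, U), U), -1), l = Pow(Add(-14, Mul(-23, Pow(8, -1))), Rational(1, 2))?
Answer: Add(Rational(5, 11), Mul(Rational(15, 2), I, Pow(30, Rational(1, 2)))) ≈ Add(0.45455, Mul(41.079, I))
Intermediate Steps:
Function('m')(A, h) = Rational(1, 5)
l = Mul(Rational(3, 4), I, Pow(30, Rational(1, 2))) (l = Pow(Add(-14, Mul(-23, Rational(1, 8))), Rational(1, 2)) = Pow(Add(-14, Rational(-23, 8)), Rational(1, 2)) = Pow(Rational(-135, 8), Rational(1, 2)) = Mul(Rational(3, 4), I, Pow(30, Rational(1, 2))) ≈ Mul(4.1079, I))
Function('P')(U) = Pow(Add(Rational(1, 5), U), -1)
Add(Mul(l, 10), Function('P')(2)) = Add(Mul(Mul(Rational(3, 4), I, Pow(30, Rational(1, 2))), 10), Mul(5, Pow(Add(1, Mul(5, 2)), -1))) = Add(Mul(Rational(15, 2), I, Pow(30, Rational(1, 2))), Mul(5, Pow(Add(1, 10), -1))) = Add(Mul(Rational(15, 2), I, Pow(30, Rational(1, 2))), Mul(5, Pow(11, -1))) = Add(Mul(Rational(15, 2), I, Pow(30, Rational(1, 2))), Mul(5, Rational(1, 11))) = Add(Mul(Rational(15, 2), I, Pow(30, Rational(1, 2))), Rational(5, 11)) = Add(Rational(5, 11), Mul(Rational(15, 2), I, Pow(30, Rational(1, 2))))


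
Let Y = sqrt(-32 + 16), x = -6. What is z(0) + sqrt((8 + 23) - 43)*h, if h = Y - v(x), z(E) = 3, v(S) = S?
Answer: 3 + sqrt(3)*(-8 + 12*I) ≈ -10.856 + 20.785*I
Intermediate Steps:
Y = 4*I (Y = sqrt(-16) = 4*I ≈ 4.0*I)
h = 6 + 4*I (h = 4*I - 1*(-6) = 4*I + 6 = 6 + 4*I ≈ 6.0 + 4.0*I)
z(0) + sqrt((8 + 23) - 43)*h = 3 + sqrt((8 + 23) - 43)*(6 + 4*I) = 3 + sqrt(31 - 43)*(6 + 4*I) = 3 + sqrt(-12)*(6 + 4*I) = 3 + (2*I*sqrt(3))*(6 + 4*I) = 3 + 2*I*sqrt(3)*(6 + 4*I)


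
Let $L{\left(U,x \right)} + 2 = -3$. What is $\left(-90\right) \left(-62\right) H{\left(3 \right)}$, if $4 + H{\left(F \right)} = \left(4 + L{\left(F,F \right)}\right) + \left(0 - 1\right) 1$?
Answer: $-33480$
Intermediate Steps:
$L{\left(U,x \right)} = -5$ ($L{\left(U,x \right)} = -2 - 3 = -5$)
$H{\left(F \right)} = -6$ ($H{\left(F \right)} = -4 + \left(\left(4 - 5\right) + \left(0 - 1\right) 1\right) = -4 - 2 = -6$)
$\left(-90\right) \left(-62\right) H{\left(3 \right)} = \left(-90\right) \left(-62\right) \left(-6\right) = 5580 \left(-6\right) = -33480$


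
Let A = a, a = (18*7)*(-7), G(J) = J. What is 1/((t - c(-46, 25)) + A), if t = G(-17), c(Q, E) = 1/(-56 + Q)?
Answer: -102/91697 ≈ -0.0011124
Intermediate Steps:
t = -17
a = -882 (a = 126*(-7) = -882)
A = -882
1/((t - c(-46, 25)) + A) = 1/((-17 - 1/(-56 - 46)) - 882) = 1/((-17 - 1/(-102)) - 882) = 1/((-17 - 1*(-1/102)) - 882) = 1/((-17 + 1/102) - 882) = 1/(-1733/102 - 882) = 1/(-91697/102) = -102/91697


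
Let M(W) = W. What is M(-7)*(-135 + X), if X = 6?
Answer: 903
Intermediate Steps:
M(-7)*(-135 + X) = -7*(-135 + 6) = -7*(-129) = 903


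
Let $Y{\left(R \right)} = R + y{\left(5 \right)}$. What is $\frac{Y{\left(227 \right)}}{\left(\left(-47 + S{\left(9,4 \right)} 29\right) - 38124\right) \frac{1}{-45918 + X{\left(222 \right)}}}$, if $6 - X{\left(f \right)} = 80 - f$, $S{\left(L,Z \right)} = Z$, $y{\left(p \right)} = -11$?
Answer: $\frac{659088}{2537} \approx 259.79$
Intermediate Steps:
$X{\left(f \right)} = -74 + f$ ($X{\left(f \right)} = 6 - \left(80 - f\right) = 6 + \left(-80 + f\right) = -74 + f$)
$Y{\left(R \right)} = -11 + R$ ($Y{\left(R \right)} = R - 11 = -11 + R$)
$\frac{Y{\left(227 \right)}}{\left(\left(-47 + S{\left(9,4 \right)} 29\right) - 38124\right) \frac{1}{-45918 + X{\left(222 \right)}}} = \frac{-11 + 227}{\left(\left(-47 + 4 \cdot 29\right) - 38124\right) \frac{1}{-45918 + \left(-74 + 222\right)}} = \frac{216}{\left(\left(-47 + 116\right) - 38124\right) \frac{1}{-45918 + 148}} = \frac{216}{\left(69 - 38124\right) \frac{1}{-45770}} = \frac{216}{\left(-38055\right) \left(- \frac{1}{45770}\right)} = \frac{216}{\frac{7611}{9154}} = 216 \cdot \frac{9154}{7611} = \frac{659088}{2537}$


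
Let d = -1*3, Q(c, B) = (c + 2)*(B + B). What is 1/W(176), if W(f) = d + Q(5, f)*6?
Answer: 1/14781 ≈ 6.7654e-5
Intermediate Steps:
Q(c, B) = 2*B*(2 + c) (Q(c, B) = (2 + c)*(2*B) = 2*B*(2 + c))
d = -3
W(f) = -3 + 84*f (W(f) = -3 + (2*f*(2 + 5))*6 = -3 + (2*f*7)*6 = -3 + (14*f)*6 = -3 + 84*f)
1/W(176) = 1/(-3 + 84*176) = 1/(-3 + 14784) = 1/14781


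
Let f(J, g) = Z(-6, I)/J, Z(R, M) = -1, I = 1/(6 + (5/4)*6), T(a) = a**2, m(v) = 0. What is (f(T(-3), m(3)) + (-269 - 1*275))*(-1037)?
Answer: 5078189/9 ≈ 5.6424e+5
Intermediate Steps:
I = 2/27 (I = 1/(6 + (5*(1/4))*6) = 1/(6 + (5/4)*6) = 1/(6 + 15/2) = 1/(27/2) = 2/27 ≈ 0.074074)
f(J, g) = -1/J
(f(T(-3), m(3)) + (-269 - 1*275))*(-1037) = (-1/((-3)**2) + (-269 - 1*275))*(-1037) = (-1/9 + (-269 - 275))*(-1037) = (-1*1/9 - 544)*(-1037) = (-1/9 - 544)*(-1037) = -4897/9*(-1037) = 5078189/9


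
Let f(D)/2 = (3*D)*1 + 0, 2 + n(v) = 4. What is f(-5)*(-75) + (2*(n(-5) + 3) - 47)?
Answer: 2213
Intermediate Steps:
n(v) = 2 (n(v) = -2 + 4 = 2)
f(D) = 6*D (f(D) = 2*((3*D)*1 + 0) = 2*(3*D + 0) = 2*(3*D) = 6*D)
f(-5)*(-75) + (2*(n(-5) + 3) - 47) = (6*(-5))*(-75) + (2*(2 + 3) - 47) = -30*(-75) + (2*5 - 47) = 2250 + (10 - 47) = 2250 - 37 = 2213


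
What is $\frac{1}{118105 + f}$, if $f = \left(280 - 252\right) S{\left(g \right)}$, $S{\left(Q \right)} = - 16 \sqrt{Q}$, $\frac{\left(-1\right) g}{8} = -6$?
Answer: $\frac{118105}{13939157233} + \frac{1792 \sqrt{3}}{13939157233} \approx 8.6956 \cdot 10^{-6}$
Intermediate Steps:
$g = 48$ ($g = \left(-8\right) \left(-6\right) = 48$)
$f = - 1792 \sqrt{3}$ ($f = \left(280 - 252\right) \left(- 16 \sqrt{48}\right) = 28 \left(- 16 \cdot 4 \sqrt{3}\right) = 28 \left(- 64 \sqrt{3}\right) = - 1792 \sqrt{3} \approx -3103.8$)
$\frac{1}{118105 + f} = \frac{1}{118105 - 1792 \sqrt{3}}$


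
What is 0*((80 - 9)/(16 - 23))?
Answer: 0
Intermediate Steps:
0*((80 - 9)/(16 - 23)) = 0*(71/(-7)) = 0*(71*(-⅐)) = 0*(-71/7) = 0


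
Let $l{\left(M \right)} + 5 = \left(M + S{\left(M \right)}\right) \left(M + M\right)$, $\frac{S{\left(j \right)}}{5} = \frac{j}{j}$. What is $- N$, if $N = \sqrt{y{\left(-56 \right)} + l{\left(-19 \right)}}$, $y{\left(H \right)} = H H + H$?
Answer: $- \sqrt{3607} \approx -60.058$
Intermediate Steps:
$S{\left(j \right)} = 5$ ($S{\left(j \right)} = 5 \frac{j}{j} = 5 \cdot 1 = 5$)
$y{\left(H \right)} = H + H^{2}$ ($y{\left(H \right)} = H^{2} + H = H + H^{2}$)
$l{\left(M \right)} = -5 + 2 M \left(5 + M\right)$ ($l{\left(M \right)} = -5 + \left(M + 5\right) \left(M + M\right) = -5 + \left(5 + M\right) 2 M = -5 + 2 M \left(5 + M\right)$)
$N = \sqrt{3607}$ ($N = \sqrt{- 56 \left(1 - 56\right) + \left(-5 + 2 \left(-19\right)^{2} + 10 \left(-19\right)\right)} = \sqrt{\left(-56\right) \left(-55\right) - -527} = \sqrt{3080 - -527} = \sqrt{3080 + 527} = \sqrt{3607} \approx 60.058$)
$- N = - \sqrt{3607}$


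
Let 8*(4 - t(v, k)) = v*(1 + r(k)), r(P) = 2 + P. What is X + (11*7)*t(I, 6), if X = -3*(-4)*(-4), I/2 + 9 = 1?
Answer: 1646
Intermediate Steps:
I = -16 (I = -18 + 2*1 = -18 + 2 = -16)
X = -48 (X = 12*(-4) = -48)
t(v, k) = 4 - v*(3 + k)/8 (t(v, k) = 4 - v*(1 + (2 + k))/8 = 4 - v*(3 + k)/8)
X + (11*7)*t(I, 6) = -48 + (11*7)*(4 - ⅛*(-16) - ⅛*(-16)*(2 + 6)) = -48 + 77*(4 + 2 - ⅛*(-16)*8) = -48 + 77*(4 + 2 + 16) = -48 + 77*22 = -48 + 1694 = 1646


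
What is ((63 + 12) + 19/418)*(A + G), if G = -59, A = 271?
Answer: 175006/11 ≈ 15910.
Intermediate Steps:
((63 + 12) + 19/418)*(A + G) = ((63 + 12) + 19/418)*(271 - 59) = (75 + 19*(1/418))*212 = (75 + 1/22)*212 = (1651/22)*212 = 175006/11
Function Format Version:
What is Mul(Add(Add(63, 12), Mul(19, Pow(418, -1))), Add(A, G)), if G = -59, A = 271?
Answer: Rational(175006, 11) ≈ 15910.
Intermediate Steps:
Mul(Add(Add(63, 12), Mul(19, Pow(418, -1))), Add(A, G)) = Mul(Add(Add(63, 12), Mul(19, Pow(418, -1))), Add(271, -59)) = Mul(Add(75, Mul(19, Rational(1, 418))), 212) = Mul(Add(75, Rational(1, 22)), 212) = Mul(Rational(1651, 22), 212) = Rational(175006, 11)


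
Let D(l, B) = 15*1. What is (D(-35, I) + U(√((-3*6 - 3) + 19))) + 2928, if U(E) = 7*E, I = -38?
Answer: 2943 + 7*I*√2 ≈ 2943.0 + 9.8995*I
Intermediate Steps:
D(l, B) = 15
(D(-35, I) + U(√((-3*6 - 3) + 19))) + 2928 = (15 + 7*√((-3*6 - 3) + 19)) + 2928 = (15 + 7*√((-18 - 3) + 19)) + 2928 = (15 + 7*√(-21 + 19)) + 2928 = (15 + 7*√(-2)) + 2928 = (15 + 7*(I*√2)) + 2928 = (15 + 7*I*√2) + 2928 = 2943 + 7*I*√2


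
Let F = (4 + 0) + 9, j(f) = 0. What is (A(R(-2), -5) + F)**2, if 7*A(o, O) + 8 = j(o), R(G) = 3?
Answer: 6889/49 ≈ 140.59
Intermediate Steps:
A(o, O) = -8/7 (A(o, O) = -8/7 + (1/7)*0 = -8/7 + 0 = -8/7)
F = 13 (F = 4 + 9 = 13)
(A(R(-2), -5) + F)**2 = (-8/7 + 13)**2 = (83/7)**2 = 6889/49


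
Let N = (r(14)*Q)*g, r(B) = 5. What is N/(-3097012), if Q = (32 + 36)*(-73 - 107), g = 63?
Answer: 963900/774253 ≈ 1.2449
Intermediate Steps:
Q = -12240 (Q = 68*(-180) = -12240)
N = -3855600 (N = (5*(-12240))*63 = -61200*63 = -3855600)
N/(-3097012) = -3855600/(-3097012) = -3855600*(-1/3097012) = 963900/774253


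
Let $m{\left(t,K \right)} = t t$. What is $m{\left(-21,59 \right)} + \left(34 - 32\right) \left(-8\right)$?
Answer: $425$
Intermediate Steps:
$m{\left(t,K \right)} = t^{2}$
$m{\left(-21,59 \right)} + \left(34 - 32\right) \left(-8\right) = \left(-21\right)^{2} + \left(34 - 32\right) \left(-8\right) = 441 + 2 \left(-8\right) = 441 - 16 = 425$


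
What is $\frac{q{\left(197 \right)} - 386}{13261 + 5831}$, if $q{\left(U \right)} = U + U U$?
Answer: $\frac{9655}{4773} \approx 2.0228$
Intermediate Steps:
$q{\left(U \right)} = U + U^{2}$
$\frac{q{\left(197 \right)} - 386}{13261 + 5831} = \frac{197 \left(1 + 197\right) - 386}{13261 + 5831} = \frac{197 \cdot 198 - 386}{19092} = \left(39006 - 386\right) \frac{1}{19092} = 38620 \cdot \frac{1}{19092} = \frac{9655}{4773}$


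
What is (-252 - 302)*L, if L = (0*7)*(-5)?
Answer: 0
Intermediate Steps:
L = 0 (L = 0*(-5) = 0)
(-252 - 302)*L = (-252 - 302)*0 = -554*0 = 0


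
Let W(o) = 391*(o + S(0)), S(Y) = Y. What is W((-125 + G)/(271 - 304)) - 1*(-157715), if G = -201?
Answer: 5332061/33 ≈ 1.6158e+5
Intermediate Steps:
W(o) = 391*o (W(o) = 391*(o + 0) = 391*o)
W((-125 + G)/(271 - 304)) - 1*(-157715) = 391*((-125 - 201)/(271 - 304)) - 1*(-157715) = 391*(-326/(-33)) + 157715 = 391*(-326*(-1/33)) + 157715 = 391*(326/33) + 157715 = 127466/33 + 157715 = 5332061/33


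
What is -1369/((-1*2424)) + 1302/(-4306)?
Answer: 1369433/5218872 ≈ 0.26240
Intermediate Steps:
-1369/((-1*2424)) + 1302/(-4306) = -1369/(-2424) + 1302*(-1/4306) = -1369*(-1/2424) - 651/2153 = 1369/2424 - 651/2153 = 1369433/5218872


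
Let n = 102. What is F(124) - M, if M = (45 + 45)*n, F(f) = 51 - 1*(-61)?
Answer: -9068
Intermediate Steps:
F(f) = 112 (F(f) = 51 + 61 = 112)
M = 9180 (M = (45 + 45)*102 = 90*102 = 9180)
F(124) - M = 112 - 1*9180 = 112 - 9180 = -9068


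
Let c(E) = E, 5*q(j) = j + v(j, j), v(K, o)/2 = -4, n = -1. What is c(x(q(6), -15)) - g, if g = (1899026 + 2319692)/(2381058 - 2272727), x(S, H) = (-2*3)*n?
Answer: -3568732/108331 ≈ -32.943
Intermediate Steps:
v(K, o) = -8 (v(K, o) = 2*(-4) = -8)
q(j) = -8/5 + j/5 (q(j) = (j - 8)/5 = (-8 + j)/5 = -8/5 + j/5)
x(S, H) = 6 (x(S, H) = -2*3*(-1) = -6*(-1) = 6)
g = 4218718/108331 ≈ 38.943
c(x(q(6), -15)) - g = 6 - 1*4218718/108331 = 6 - 4218718/108331 = -3568732/108331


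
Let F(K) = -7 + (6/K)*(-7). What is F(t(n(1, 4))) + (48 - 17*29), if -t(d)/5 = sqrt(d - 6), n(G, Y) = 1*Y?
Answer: -452 - 21*I*sqrt(2)/5 ≈ -452.0 - 5.9397*I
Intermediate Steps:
n(G, Y) = Y
t(d) = -5*sqrt(-6 + d) (t(d) = -5*sqrt(d - 6) = -5*sqrt(-6 + d))
F(K) = -7 - 42/K
F(t(n(1, 4))) + (48 - 17*29) = (-7 - 42*(-1/(5*sqrt(-6 + 4)))) + (48 - 17*29) = (-7 - 42*I*sqrt(2)/10) + (48 - 493) = (-7 - 42*I*sqrt(2)/10) - 445 = (-7 - 21*I*sqrt(2)/5) - 445 = -452 - 21*I*sqrt(2)/5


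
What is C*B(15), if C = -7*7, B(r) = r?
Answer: -735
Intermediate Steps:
C = -49
C*B(15) = -49*15 = -735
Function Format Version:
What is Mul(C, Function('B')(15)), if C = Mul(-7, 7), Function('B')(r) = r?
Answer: -735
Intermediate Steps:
C = -49
Mul(C, Function('B')(15)) = Mul(-49, 15) = -735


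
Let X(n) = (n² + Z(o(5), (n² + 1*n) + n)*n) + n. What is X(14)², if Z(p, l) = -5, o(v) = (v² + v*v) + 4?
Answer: 19600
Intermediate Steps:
o(v) = 4 + 2*v² (o(v) = (v² + v²) + 4 = 2*v² + 4 = 4 + 2*v²)
X(n) = n² - 4*n (X(n) = (n² - 5*n) + n = n² - 4*n)
X(14)² = (14*(-4 + 14))² = (14*10)² = 140² = 19600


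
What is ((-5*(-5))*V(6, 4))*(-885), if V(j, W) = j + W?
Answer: -221250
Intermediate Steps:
V(j, W) = W + j
((-5*(-5))*V(6, 4))*(-885) = ((-5*(-5))*(4 + 6))*(-885) = (25*10)*(-885) = 250*(-885) = -221250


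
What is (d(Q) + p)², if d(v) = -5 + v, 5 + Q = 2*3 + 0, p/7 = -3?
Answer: 625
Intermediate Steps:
p = -21 (p = 7*(-3) = -21)
Q = 1 (Q = -5 + (2*3 + 0) = -5 + (6 + 0) = -5 + 6 = 1)
(d(Q) + p)² = ((-5 + 1) - 21)² = (-4 - 21)² = (-25)² = 625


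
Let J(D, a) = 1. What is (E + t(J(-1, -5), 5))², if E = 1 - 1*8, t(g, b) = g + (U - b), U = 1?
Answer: 100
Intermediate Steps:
t(g, b) = 1 + g - b (t(g, b) = g + (1 - b) = 1 + g - b)
E = -7 (E = 1 - 8 = -7)
(E + t(J(-1, -5), 5))² = (-7 + (1 + 1 - 1*5))² = (-7 + (1 + 1 - 5))² = (-7 - 3)² = (-10)² = 100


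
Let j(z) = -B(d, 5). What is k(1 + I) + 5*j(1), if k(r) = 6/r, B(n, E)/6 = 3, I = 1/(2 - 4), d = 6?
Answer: -78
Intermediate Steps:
I = -1/2 (I = 1/(-2) = -1/2 ≈ -0.50000)
B(n, E) = 18 (B(n, E) = 6*3 = 18)
j(z) = -18 (j(z) = -1*18 = -18)
k(1 + I) + 5*j(1) = 6/(1 - 1/2) + 5*(-18) = 6/(1/2) - 90 = 6*2 - 90 = 12 - 90 = -78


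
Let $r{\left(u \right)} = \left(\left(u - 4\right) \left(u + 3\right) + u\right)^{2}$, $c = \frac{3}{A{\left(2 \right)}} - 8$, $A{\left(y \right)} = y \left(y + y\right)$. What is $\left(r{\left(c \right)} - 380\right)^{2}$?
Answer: $\frac{51319013185441}{16777216} \approx 3.0589 \cdot 10^{6}$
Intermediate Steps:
$A{\left(y \right)} = 2 y^{2}$ ($A{\left(y \right)} = y 2 y = 2 y^{2}$)
$c = - \frac{61}{8}$ ($c = \frac{3}{2 \cdot 2^{2}} - 8 = \frac{3}{2 \cdot 4} - 8 = \frac{3}{8} - 8 = - \frac{61}{8} \approx -7.625$)
$r{\left(u \right)} = \left(u + \left(-4 + u\right) \left(3 + u\right)\right)^{2}$ ($r{\left(u \right)} = \left(\left(-4 + u\right) \left(3 + u\right) + u\right)^{2} = \left(u + \left(-4 + u\right) \left(3 + u\right)\right)^{2}$)
$\left(r{\left(c \right)} - 380\right)^{2} = \left(\left(-12 + \left(- \frac{61}{8}\right)^{2}\right)^{2} - 380\right)^{2} = \left(\left(-12 + \frac{3721}{64}\right)^{2} - 380\right)^{2} = \left(\left(\frac{2953}{64}\right)^{2} - 380\right)^{2} = \left(\frac{8720209}{4096} - 380\right)^{2} = \left(\frac{7163729}{4096}\right)^{2} = \frac{51319013185441}{16777216}$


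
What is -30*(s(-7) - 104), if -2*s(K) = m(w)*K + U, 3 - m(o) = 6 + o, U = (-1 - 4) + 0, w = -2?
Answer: 3150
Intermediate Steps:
U = -5 (U = -5 + 0 = -5)
m(o) = -3 - o (m(o) = 3 - (6 + o) = 3 + (-6 - o) = -3 - o)
s(K) = 5/2 + K/2 (s(K) = -((-3 - 1*(-2))*K - 5)/2 = -((-3 + 2)*K - 5)/2 = -(-K - 5)/2 = -(-5 - K)/2 = 5/2 + K/2)
-30*(s(-7) - 104) = -30*((5/2 + (½)*(-7)) - 104) = -30*((5/2 - 7/2) - 104) = -30*(-1 - 104) = -30*(-105) = 3150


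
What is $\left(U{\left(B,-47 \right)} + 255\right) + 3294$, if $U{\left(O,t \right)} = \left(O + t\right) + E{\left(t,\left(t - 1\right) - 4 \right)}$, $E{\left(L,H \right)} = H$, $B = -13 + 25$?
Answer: $3462$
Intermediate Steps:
$B = 12$
$U{\left(O,t \right)} = -5 + O + 2 t$ ($U{\left(O,t \right)} = \left(O + t\right) + \left(\left(t - 1\right) - 4\right) = \left(O + t\right) + \left(\left(-1 + t\right) - 4\right) = \left(O + t\right) + \left(-5 + t\right) = -5 + O + 2 t$)
$\left(U{\left(B,-47 \right)} + 255\right) + 3294 = \left(\left(-5 + 12 + 2 \left(-47\right)\right) + 255\right) + 3294 = \left(\left(-5 + 12 - 94\right) + 255\right) + 3294 = \left(-87 + 255\right) + 3294 = 168 + 3294 = 3462$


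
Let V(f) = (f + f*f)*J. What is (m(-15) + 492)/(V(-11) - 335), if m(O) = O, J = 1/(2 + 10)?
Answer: -2862/1955 ≈ -1.4639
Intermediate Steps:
J = 1/12 ≈ 0.083333
V(f) = f/12 + f**2/12 (V(f) = (f + f*f)*(1/12) = (f + f**2)*(1/12) = f/12 + f**2/12)
(m(-15) + 492)/(V(-11) - 335) = (-15 + 492)/((1/12)*(-11)*(1 - 11) - 335) = 477/((1/12)*(-11)*(-10) - 335) = 477/(55/6 - 335) = 477/(-1955/6) = 477*(-6/1955) = -2862/1955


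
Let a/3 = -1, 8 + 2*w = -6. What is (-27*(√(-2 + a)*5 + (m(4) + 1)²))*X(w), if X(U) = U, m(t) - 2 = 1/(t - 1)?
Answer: 2100 + 945*I*√5 ≈ 2100.0 + 2113.1*I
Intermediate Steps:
w = -7 (w = -4 + (½)*(-6) = -4 - 3 = -7)
a = -3 (a = 3*(-1) = -3)
m(t) = 2 + 1/(-1 + t) (m(t) = 2 + 1/(t - 1) = 2 + 1/(-1 + t))
(-27*(√(-2 + a)*5 + (m(4) + 1)²))*X(w) = -27*(√(-2 - 3)*5 + ((-1 + 2*4)/(-1 + 4) + 1)²)*(-7) = -27*(√(-5)*5 + ((-1 + 8)/3 + 1)²)*(-7) = -27*((I*√5)*5 + ((⅓)*7 + 1)²)*(-7) = -27*(5*I*√5 + (7/3 + 1)²)*(-7) = -27*(5*I*√5 + (10/3)²)*(-7) = -27*(5*I*√5 + 100/9)*(-7) = -27*(100/9 + 5*I*√5)*(-7) = (-300 - 135*I*√5)*(-7) = 2100 + 945*I*√5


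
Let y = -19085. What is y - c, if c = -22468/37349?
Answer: -712783197/37349 ≈ -19084.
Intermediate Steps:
c = -22468/37349 (c = -22468*1/37349 = -22468/37349 ≈ -0.60157)
y - c = -19085 - 1*(-22468/37349) = -19085 + 22468/37349 = -712783197/37349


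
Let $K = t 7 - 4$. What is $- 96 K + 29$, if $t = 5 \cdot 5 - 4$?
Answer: $-13699$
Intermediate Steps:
$t = 21$ ($t = 25 - 4 = 21$)
$K = 143$ ($K = 21 \cdot 7 - 4 = 147 - 4 = 143$)
$- 96 K + 29 = \left(-96\right) 143 + 29 = -13728 + 29 = -13699$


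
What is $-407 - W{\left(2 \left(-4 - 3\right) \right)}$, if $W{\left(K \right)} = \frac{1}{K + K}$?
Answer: $- \frac{11395}{28} \approx -406.96$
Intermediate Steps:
$W{\left(K \right)} = \frac{1}{2 K}$
$-407 - W{\left(2 \left(-4 - 3\right) \right)} = -407 - \frac{1}{2 \cdot 2 \left(-4 - 3\right)} = -407 - \frac{1}{2 \cdot 2 \left(-7\right)} = -407 - \frac{1}{2 \left(-14\right)} = -407 - \frac{1}{2} \left(- \frac{1}{14}\right) = -407 - - \frac{1}{28} = -407 + \frac{1}{28} = - \frac{11395}{28}$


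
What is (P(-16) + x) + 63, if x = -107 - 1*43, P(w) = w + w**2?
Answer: 153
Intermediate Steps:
x = -150 (x = -107 - 43 = -150)
(P(-16) + x) + 63 = (-16*(1 - 16) - 150) + 63 = (-16*(-15) - 150) + 63 = (240 - 150) + 63 = 90 + 63 = 153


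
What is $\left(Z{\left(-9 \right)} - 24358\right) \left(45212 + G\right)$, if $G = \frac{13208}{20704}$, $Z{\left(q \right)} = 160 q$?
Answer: $- \frac{1509315949993}{1294} \approx -1.1664 \cdot 10^{9}$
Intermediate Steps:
$G = \frac{1651}{2588}$ ($G = 13208 \cdot \frac{1}{20704} = \frac{1651}{2588} \approx 0.63794$)
$\left(Z{\left(-9 \right)} - 24358\right) \left(45212 + G\right) = \left(160 \left(-9\right) - 24358\right) \left(45212 + \frac{1651}{2588}\right) = \left(-1440 - 24358\right) \frac{117010307}{2588} = \left(-25798\right) \frac{117010307}{2588} = - \frac{1509315949993}{1294}$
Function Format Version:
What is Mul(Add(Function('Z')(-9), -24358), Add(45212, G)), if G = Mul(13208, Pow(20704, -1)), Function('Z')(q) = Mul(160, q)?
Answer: Rational(-1509315949993, 1294) ≈ -1.1664e+9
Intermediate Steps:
G = Rational(1651, 2588) (G = Mul(13208, Rational(1, 20704)) = Rational(1651, 2588) ≈ 0.63794)
Mul(Add(Function('Z')(-9), -24358), Add(45212, G)) = Mul(Add(Mul(160, -9), -24358), Add(45212, Rational(1651, 2588))) = Mul(Add(-1440, -24358), Rational(117010307, 2588)) = Mul(-25798, Rational(117010307, 2588)) = Rational(-1509315949993, 1294)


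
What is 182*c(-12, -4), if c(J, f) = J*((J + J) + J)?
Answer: 78624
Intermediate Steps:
c(J, f) = 3*J**2 (c(J, f) = J*(2*J + J) = J*(3*J) = 3*J**2)
182*c(-12, -4) = 182*(3*(-12)**2) = 182*(3*144) = 182*432 = 78624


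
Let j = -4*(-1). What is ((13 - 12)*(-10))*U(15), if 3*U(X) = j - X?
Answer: 110/3 ≈ 36.667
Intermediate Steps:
j = 4
U(X) = 4/3 - X/3 (U(X) = (4 - X)/3 = 4/3 - X/3)
((13 - 12)*(-10))*U(15) = ((13 - 12)*(-10))*(4/3 - ⅓*15) = (1*(-10))*(4/3 - 5) = -10*(-11/3) = 110/3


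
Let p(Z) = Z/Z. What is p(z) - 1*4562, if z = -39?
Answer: -4561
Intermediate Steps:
p(Z) = 1
p(z) - 1*4562 = 1 - 1*4562 = 1 - 4562 = -4561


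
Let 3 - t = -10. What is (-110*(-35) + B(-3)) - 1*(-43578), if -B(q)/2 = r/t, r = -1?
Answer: 616566/13 ≈ 47428.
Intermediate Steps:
t = 13 (t = 3 - 1*(-10) = 3 + 10 = 13)
B(q) = 2/13 (B(q) = -(-2)/13 = -2*(-1/13) = 2/13)
(-110*(-35) + B(-3)) - 1*(-43578) = (-110*(-35) + 2/13) - 1*(-43578) = (3850 + 2/13) + 43578 = 50052/13 + 43578 = 616566/13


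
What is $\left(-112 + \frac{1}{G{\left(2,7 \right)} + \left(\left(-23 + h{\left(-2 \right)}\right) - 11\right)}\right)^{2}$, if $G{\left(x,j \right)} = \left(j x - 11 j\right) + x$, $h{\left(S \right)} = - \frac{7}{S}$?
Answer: $\frac{420168004}{33489} \approx 12546.0$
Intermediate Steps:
$G{\left(x,j \right)} = x - 11 j + j x$ ($G{\left(x,j \right)} = \left(- 11 j + j x\right) + x = x - 11 j + j x$)
$\left(-112 + \frac{1}{G{\left(2,7 \right)} + \left(\left(-23 + h{\left(-2 \right)}\right) - 11\right)}\right)^{2} = \left(-112 + \frac{1}{\left(2 - 77 + 7 \cdot 2\right) - \left(34 - \frac{7}{2}\right)}\right)^{2} = \left(-112 + \frac{1}{\left(2 - 77 + 14\right) - \frac{61}{2}}\right)^{2} = \left(-112 + \frac{1}{-61 + \left(\left(-23 + \frac{7}{2}\right) - 11\right)}\right)^{2} = \left(-112 + \frac{1}{-61 - \frac{61}{2}}\right)^{2} = \left(-112 + \frac{1}{- \frac{183}{2}}\right)^{2} = \left(-112 - \frac{2}{183}\right)^{2} = \left(- \frac{20498}{183}\right)^{2} = \frac{420168004}{33489}$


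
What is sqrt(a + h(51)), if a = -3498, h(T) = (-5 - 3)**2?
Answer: I*sqrt(3434) ≈ 58.6*I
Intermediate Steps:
h(T) = 64 (h(T) = (-8)**2 = 64)
sqrt(a + h(51)) = sqrt(-3498 + 64) = sqrt(-3434) = I*sqrt(3434)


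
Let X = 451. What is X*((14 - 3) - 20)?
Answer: -4059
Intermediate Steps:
X*((14 - 3) - 20) = 451*((14 - 3) - 20) = 451*(11 - 20) = 451*(-9) = -4059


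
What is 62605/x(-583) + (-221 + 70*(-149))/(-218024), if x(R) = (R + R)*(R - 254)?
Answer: 12022075381/106389389304 ≈ 0.11300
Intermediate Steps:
x(R) = 2*R*(-254 + R) (x(R) = (2*R)*(-254 + R) = 2*R*(-254 + R))
62605/x(-583) + (-221 + 70*(-149))/(-218024) = 62605/((2*(-583)*(-254 - 583))) + (-221 + 70*(-149))/(-218024) = 62605/((2*(-583)*(-837))) + (-221 - 10430)*(-1/218024) = 62605/975942 - 10651*(-1/218024) = 62605*(1/975942) + 10651/218024 = 62605/975942 + 10651/218024 = 12022075381/106389389304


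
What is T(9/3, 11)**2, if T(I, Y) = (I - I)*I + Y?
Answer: 121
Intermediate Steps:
T(I, Y) = Y (T(I, Y) = 0*I + Y = 0 + Y = Y)
T(9/3, 11)**2 = 11**2 = 121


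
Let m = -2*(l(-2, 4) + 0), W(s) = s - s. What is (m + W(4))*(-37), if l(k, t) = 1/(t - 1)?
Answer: 74/3 ≈ 24.667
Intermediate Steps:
l(k, t) = 1/(-1 + t)
W(s) = 0
m = -⅔ (m = -2*(1/(-1 + 4) + 0) = -2*(1/3 + 0) = -2*(⅓ + 0) = -2*⅓ = -⅔ ≈ -0.66667)
(m + W(4))*(-37) = (-⅔ + 0)*(-37) = -⅔*(-37) = 74/3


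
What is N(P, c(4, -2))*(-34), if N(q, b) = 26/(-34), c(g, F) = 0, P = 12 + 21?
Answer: 26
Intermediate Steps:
P = 33
N(q, b) = -13/17 (N(q, b) = 26*(-1/34) = -13/17)
N(P, c(4, -2))*(-34) = -13/17*(-34) = 26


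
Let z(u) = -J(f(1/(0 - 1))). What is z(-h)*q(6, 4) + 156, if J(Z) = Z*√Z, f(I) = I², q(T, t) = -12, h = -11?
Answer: 168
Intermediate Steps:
J(Z) = Z^(3/2)
z(u) = -1 (z(u) = -((1/(0 - 1))²)^(3/2) = -((1/(-1))²)^(3/2) = -((-1)²)^(3/2) = -1^(3/2) = -1*1 = -1)
z(-h)*q(6, 4) + 156 = -1*(-12) + 156 = 12 + 156 = 168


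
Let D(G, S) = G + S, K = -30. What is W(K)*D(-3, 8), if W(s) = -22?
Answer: -110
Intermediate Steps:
W(K)*D(-3, 8) = -22*(-3 + 8) = -22*5 = -110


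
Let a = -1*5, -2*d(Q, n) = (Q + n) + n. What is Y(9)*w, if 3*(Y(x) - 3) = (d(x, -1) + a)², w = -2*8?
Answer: -1300/3 ≈ -433.33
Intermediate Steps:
d(Q, n) = -n - Q/2 (d(Q, n) = -((Q + n) + n)/2 = -(Q + 2*n)/2 = -n - Q/2)
w = -16
a = -5
Y(x) = 3 + (-4 - x/2)²/3 (Y(x) = 3 + ((-1*(-1) - x/2) - 5)²/3 = 3 + ((1 - x/2) - 5)²/3 = 3 + (-4 - x/2)²/3)
Y(9)*w = (3 + (8 + 9)²/12)*(-16) = (3 + (1/12)*17²)*(-16) = (3 + (1/12)*289)*(-16) = (3 + 289/12)*(-16) = (325/12)*(-16) = -1300/3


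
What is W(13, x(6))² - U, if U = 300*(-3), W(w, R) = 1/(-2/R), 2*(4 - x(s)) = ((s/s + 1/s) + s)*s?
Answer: 15625/16 ≈ 976.56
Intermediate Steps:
x(s) = 4 - s*(1 + s + 1/s)/2 (x(s) = 4 - ((s/s + 1/s) + s)*s/2 = 4 - ((1 + 1/s) + s)*s/2 = 4 - (1 + s + 1/s)*s/2 = 4 - s*(1 + s + 1/s)/2)
W(w, R) = -R/2
U = -900
W(13, x(6))² - U = (-(7/2 - ½*6 - ½*6²)/2)² - 1*(-900) = (-(7/2 - 3 - ½*36)/2)² + 900 = (-(7/2 - 3 - 18)/2)² + 900 = (-½*(-35/2))² + 900 = (35/4)² + 900 = 1225/16 + 900 = 15625/16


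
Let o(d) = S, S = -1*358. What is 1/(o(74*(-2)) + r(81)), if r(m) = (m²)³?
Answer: 1/282429536123 ≈ 3.5407e-12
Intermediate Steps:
S = -358
r(m) = m⁶
o(d) = -358
1/(o(74*(-2)) + r(81)) = 1/(-358 + 81⁶) = 1/(-358 + 282429536481) = 1/282429536123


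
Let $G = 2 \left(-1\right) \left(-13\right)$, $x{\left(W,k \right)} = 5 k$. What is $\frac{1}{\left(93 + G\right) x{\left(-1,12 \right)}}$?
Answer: $\frac{1}{7140} \approx 0.00014006$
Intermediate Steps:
$G = 26$ ($G = \left(-2\right) \left(-13\right) = 26$)
$\frac{1}{\left(93 + G\right) x{\left(-1,12 \right)}} = \frac{1}{\left(93 + 26\right) 5 \cdot 12} = \frac{1}{119 \cdot 60} = \frac{1}{7140}$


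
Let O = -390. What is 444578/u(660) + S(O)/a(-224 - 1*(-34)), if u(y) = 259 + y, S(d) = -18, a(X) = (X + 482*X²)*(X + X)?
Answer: 1469775712706471/3038215746100 ≈ 483.76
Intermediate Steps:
a(X) = 2*X*(X + 482*X²) (a(X) = (X + 482*X²)*(2*X) = 2*X*(X + 482*X²))
444578/u(660) + S(O)/a(-224 - 1*(-34)) = 444578/(259 + 660) - 18*1/((-224 - 1*(-34))²*(2 + 964*(-224 - 1*(-34)))) = 444578/919 - 18*1/((-224 + 34)²*(2 + 964*(-224 + 34))) = 444578*(1/919) - 18*1/(36100*(2 + 964*(-190))) = 444578/919 - 18*1/(36100*(2 - 183160)) = 444578/919 - 18/(36100*(-183158)) = 444578/919 - 18/(-6612003800) = 444578/919 - 18*(-1/6612003800) = 444578/919 + 9/3306001900 = 1469775712706471/3038215746100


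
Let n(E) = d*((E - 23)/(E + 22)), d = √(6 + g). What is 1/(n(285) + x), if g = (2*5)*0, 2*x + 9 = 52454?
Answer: 9885777610/259229801730769 - 321736*√6/259229801730769 ≈ 3.8132e-5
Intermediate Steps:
x = 52445/2 (x = -9/2 + (½)*52454 = -9/2 + 26227 = 52445/2 ≈ 26223.)
g = 0 (g = 10*0 = 0)
d = √6 (d = √(6 + 0) = √6 ≈ 2.4495)
n(E) = √6*(-23 + E)/(22 + E) (n(E) = √6*((E - 23)/(E + 22)) = √6*((-23 + E)/(22 + E)) = √6*(-23 + E)/(22 + E))
1/(n(285) + x) = 1/(√6*(-23 + 285)/(22 + 285) + 52445/2) = 1/(√6*262/307 + 52445/2) = 1/(√6*(1/307)*262 + 52445/2) = 1/(262*√6/307 + 52445/2) = 1/(52445/2 + 262*√6/307)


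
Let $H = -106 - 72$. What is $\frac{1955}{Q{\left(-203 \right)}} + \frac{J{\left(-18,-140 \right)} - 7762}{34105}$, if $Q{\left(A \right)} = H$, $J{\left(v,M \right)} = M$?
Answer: $- \frac{68081831}{6070690} \approx -11.215$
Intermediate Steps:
$H = -178$
$Q{\left(A \right)} = -178$
$\frac{1955}{Q{\left(-203 \right)}} + \frac{J{\left(-18,-140 \right)} - 7762}{34105} = \frac{1955}{-178} + \frac{-140 - 7762}{34105} = 1955 \left(- \frac{1}{178}\right) - \frac{7902}{34105} = - \frac{1955}{178} - \frac{7902}{34105} = - \frac{68081831}{6070690}$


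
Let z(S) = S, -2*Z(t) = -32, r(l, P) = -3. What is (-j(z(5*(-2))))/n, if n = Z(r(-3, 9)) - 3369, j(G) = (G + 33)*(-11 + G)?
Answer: -69/479 ≈ -0.14405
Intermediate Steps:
Z(t) = 16 (Z(t) = -½*(-32) = 16)
j(G) = (-11 + G)*(33 + G) (j(G) = (33 + G)*(-11 + G) = (-11 + G)*(33 + G))
n = -3353 (n = 16 - 3369 = -3353)
(-j(z(5*(-2))))/n = -(-363 + (5*(-2))² + 22*(5*(-2)))/(-3353) = -(-363 + (-10)² + 22*(-10))*(-1/3353) = -(-363 + 100 - 220)*(-1/3353) = -1*(-483)*(-1/3353) = 483*(-1/3353) = -69/479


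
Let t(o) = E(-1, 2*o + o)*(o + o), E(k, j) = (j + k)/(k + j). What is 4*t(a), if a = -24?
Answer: -192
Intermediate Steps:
E(k, j) = 1 (E(k, j) = (j + k)/(j + k) = 1)
t(o) = 2*o (t(o) = 1*(o + o) = 1*(2*o) = 2*o)
4*t(a) = 4*(2*(-24)) = 4*(-48) = -192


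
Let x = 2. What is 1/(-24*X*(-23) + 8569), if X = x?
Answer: 1/9673 ≈ 0.00010338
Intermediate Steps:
X = 2
1/(-24*X*(-23) + 8569) = 1/(-24*2*(-23) + 8569) = 1/(-48*(-23) + 8569) = 1/(1104 + 8569) = 1/9673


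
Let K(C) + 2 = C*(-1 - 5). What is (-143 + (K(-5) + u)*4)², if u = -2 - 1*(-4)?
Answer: 529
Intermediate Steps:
u = 2 (u = -2 + 4 = 2)
K(C) = -2 - 6*C (K(C) = -2 + C*(-1 - 5) = -2 + C*(-6) = -2 - 6*C)
(-143 + (K(-5) + u)*4)² = (-143 + ((-2 - 6*(-5)) + 2)*4)² = (-143 + ((-2 + 30) + 2)*4)² = (-143 + (28 + 2)*4)² = (-143 + 30*4)² = (-143 + 120)² = (-23)² = 529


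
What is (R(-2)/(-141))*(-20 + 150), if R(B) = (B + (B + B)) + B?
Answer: 1040/141 ≈ 7.3759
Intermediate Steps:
R(B) = 4*B (R(B) = (B + 2*B) + B = 3*B + B = 4*B)
(R(-2)/(-141))*(-20 + 150) = ((4*(-2))/(-141))*(-20 + 150) = -8*(-1/141)*130 = (8/141)*130 = 1040/141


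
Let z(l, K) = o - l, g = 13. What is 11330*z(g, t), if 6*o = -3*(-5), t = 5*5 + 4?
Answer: -118965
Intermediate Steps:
t = 29 (t = 25 + 4 = 29)
o = 5/2 (o = (-3*(-5))/6 = (⅙)*15 = 5/2 ≈ 2.5000)
z(l, K) = 5/2 - l
11330*z(g, t) = 11330*(5/2 - 1*13) = 11330*(5/2 - 13) = 11330*(-21/2) = -118965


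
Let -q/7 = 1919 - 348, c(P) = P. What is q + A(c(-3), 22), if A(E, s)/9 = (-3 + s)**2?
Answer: -7748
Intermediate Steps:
A(E, s) = 9*(-3 + s)**2
q = -10997 (q = -7*(1919 - 348) = -7*1571 = -10997)
q + A(c(-3), 22) = -10997 + 9*(-3 + 22)**2 = -10997 + 9*19**2 = -10997 + 9*361 = -10997 + 3249 = -7748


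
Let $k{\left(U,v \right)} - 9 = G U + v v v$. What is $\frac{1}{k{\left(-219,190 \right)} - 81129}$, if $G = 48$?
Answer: $\frac{1}{6767368} \approx 1.4777 \cdot 10^{-7}$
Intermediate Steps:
$k{\left(U,v \right)} = 9 + v^{3} + 48 U$ ($k{\left(U,v \right)} = 9 + \left(48 U + v v v\right) = 9 + \left(48 U + v^{2} v\right) = 9 + \left(48 U + v^{3}\right) = 9 + \left(v^{3} + 48 U\right) = 9 + v^{3} + 48 U$)
$\frac{1}{k{\left(-219,190 \right)} - 81129} = \frac{1}{\left(9 + 190^{3} + 48 \left(-219\right)\right) - 81129} = \frac{1}{\left(9 + 6859000 - 10512\right) - 81129} = \frac{1}{6848497 - 81129} = \frac{1}{6767368}$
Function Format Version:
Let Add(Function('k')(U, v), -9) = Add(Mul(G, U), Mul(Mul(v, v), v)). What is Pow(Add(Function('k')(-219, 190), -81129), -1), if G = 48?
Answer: Rational(1, 6767368) ≈ 1.4777e-7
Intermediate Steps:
Function('k')(U, v) = Add(9, Pow(v, 3), Mul(48, U)) (Function('k')(U, v) = Add(9, Add(Mul(48, U), Mul(Mul(v, v), v))) = Add(9, Add(Mul(48, U), Mul(Pow(v, 2), v))) = Add(9, Add(Mul(48, U), Pow(v, 3))) = Add(9, Add(Pow(v, 3), Mul(48, U))) = Add(9, Pow(v, 3), Mul(48, U)))
Pow(Add(Function('k')(-219, 190), -81129), -1) = Pow(Add(Add(9, Pow(190, 3), Mul(48, -219)), -81129), -1) = Pow(Add(Add(9, 6859000, -10512), -81129), -1) = Pow(Add(6848497, -81129), -1) = Pow(6767368, -1) = Rational(1, 6767368)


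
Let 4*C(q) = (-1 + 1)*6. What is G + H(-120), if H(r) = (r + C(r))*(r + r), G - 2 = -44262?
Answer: -15460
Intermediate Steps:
G = -44260 (G = 2 - 44262 = -44260)
C(q) = 0 (C(q) = ((-1 + 1)*6)/4 = (0*6)/4 = (1/4)*0 = 0)
H(r) = 2*r**2 (H(r) = (r + 0)*(r + r) = r*(2*r) = 2*r**2)
G + H(-120) = -44260 + 2*(-120)**2 = -44260 + 2*14400 = -44260 + 28800 = -15460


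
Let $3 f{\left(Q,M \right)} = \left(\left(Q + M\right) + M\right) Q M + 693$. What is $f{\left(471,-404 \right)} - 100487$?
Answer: $21274980$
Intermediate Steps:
$f{\left(Q,M \right)} = 231 + \frac{M Q \left(Q + 2 M\right)}{3}$ ($f{\left(Q,M \right)} = \frac{\left(\left(Q + M\right) + M\right) Q M + 693}{3} = \frac{\left(\left(M + Q\right) + M\right) Q M + 693}{3} = \frac{\left(Q + 2 M\right) Q M + 693}{3} = \frac{Q \left(Q + 2 M\right) M + 693}{3} = \frac{M Q \left(Q + 2 M\right) + 693}{3} = \frac{693 + M Q \left(Q + 2 M\right)}{3} = 231 + \frac{M Q \left(Q + 2 M\right)}{3}$)
$f{\left(471,-404 \right)} - 100487 = \left(231 + \frac{1}{3} \left(-404\right) 471^{2} + \frac{2}{3} \cdot 471 \left(-404\right)^{2}\right) - 100487 = \left(231 + \frac{1}{3} \left(-404\right) 221841 + \frac{2}{3} \cdot 471 \cdot 163216\right) - 100487 = \left(231 - 29874588 + 51249824\right) - 100487 = 21375467 - 100487 = 21274980$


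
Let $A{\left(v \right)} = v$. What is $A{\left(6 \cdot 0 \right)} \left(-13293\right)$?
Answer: $0$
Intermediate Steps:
$A{\left(6 \cdot 0 \right)} \left(-13293\right) = 6 \cdot 0 \left(-13293\right) = 0 \left(-13293\right) = 0$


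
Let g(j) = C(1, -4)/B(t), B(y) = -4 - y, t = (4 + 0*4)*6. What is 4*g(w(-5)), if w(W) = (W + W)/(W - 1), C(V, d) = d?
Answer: 4/7 ≈ 0.57143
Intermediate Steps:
w(W) = 2*W/(-1 + W) (w(W) = (2*W)/(-1 + W) = 2*W/(-1 + W))
t = 24 (t = (4 + 0)*6 = 4*6 = 24)
g(j) = ⅐ (g(j) = -4/(-4 - 1*24) = -4/(-4 - 24) = -4/(-28) = -4*(-1/28) = ⅐)
4*g(w(-5)) = 4*(⅐) = 4/7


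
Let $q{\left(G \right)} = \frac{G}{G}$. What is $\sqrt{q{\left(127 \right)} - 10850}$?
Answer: $i \sqrt{10849} \approx 104.16 i$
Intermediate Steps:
$q{\left(G \right)} = 1$
$\sqrt{q{\left(127 \right)} - 10850} = \sqrt{1 - 10850} = \sqrt{-10849} = i \sqrt{10849}$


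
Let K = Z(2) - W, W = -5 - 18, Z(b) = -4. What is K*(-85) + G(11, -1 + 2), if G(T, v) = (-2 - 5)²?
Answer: -1566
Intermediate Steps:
W = -23
G(T, v) = 49 (G(T, v) = (-7)² = 49)
K = 19 (K = -4 - 1*(-23) = -4 + 23 = 19)
K*(-85) + G(11, -1 + 2) = 19*(-85) + 49 = -1615 + 49 = -1566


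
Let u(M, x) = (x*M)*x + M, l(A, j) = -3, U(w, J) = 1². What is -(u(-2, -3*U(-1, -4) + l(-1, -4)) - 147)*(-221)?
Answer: -48841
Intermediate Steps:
U(w, J) = 1
u(M, x) = M + M*x² (u(M, x) = (M*x)*x + M = M*x² + M = M + M*x²)
-(u(-2, -3*U(-1, -4) + l(-1, -4)) - 147)*(-221) = -(-2*(1 + (-3*1 - 3)²) - 147)*(-221) = -(-2*(1 + (-3 - 3)²) - 147)*(-221) = -(-2*(1 + (-6)²) - 147)*(-221) = -(-2*(1 + 36) - 147)*(-221) = -(-2*37 - 147)*(-221) = -(-74 - 147)*(-221) = -(-221)*(-221) = -1*48841 = -48841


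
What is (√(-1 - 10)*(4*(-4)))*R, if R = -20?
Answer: 320*I*√11 ≈ 1061.3*I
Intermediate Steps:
(√(-1 - 10)*(4*(-4)))*R = (√(-1 - 10)*(4*(-4)))*(-20) = (√(-11)*(-16))*(-20) = ((I*√11)*(-16))*(-20) = -16*I*√11*(-20) = 320*I*√11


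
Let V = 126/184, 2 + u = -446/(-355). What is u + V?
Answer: -1923/32660 ≈ -0.058879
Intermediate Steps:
u = -264/355 (u = -2 - 446/(-355) = -2 - 446*(-1/355) = -2 + 446/355 = -264/355 ≈ -0.74366)
V = 63/92 (V = 126*(1/184) = 63/92 ≈ 0.68478)
u + V = -264/355 + 63/92 = -1923/32660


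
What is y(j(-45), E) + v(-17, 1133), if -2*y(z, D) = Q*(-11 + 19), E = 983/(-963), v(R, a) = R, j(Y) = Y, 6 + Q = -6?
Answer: 31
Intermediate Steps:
Q = -12 (Q = -6 - 6 = -12)
E = -983/963 (E = 983*(-1/963) = -983/963 ≈ -1.0208)
y(z, D) = 48 (y(z, D) = -(-6)*(-11 + 19) = -(-6)*8 = -½*(-96) = 48)
y(j(-45), E) + v(-17, 1133) = 48 - 17 = 31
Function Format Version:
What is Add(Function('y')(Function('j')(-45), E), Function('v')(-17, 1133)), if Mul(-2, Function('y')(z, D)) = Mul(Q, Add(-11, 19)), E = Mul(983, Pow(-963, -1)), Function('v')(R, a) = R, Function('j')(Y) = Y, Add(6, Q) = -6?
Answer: 31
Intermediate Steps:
Q = -12 (Q = Add(-6, -6) = -12)
E = Rational(-983, 963) (E = Mul(983, Rational(-1, 963)) = Rational(-983, 963) ≈ -1.0208)
Function('y')(z, D) = 48 (Function('y')(z, D) = Mul(Rational(-1, 2), Mul(-12, Add(-11, 19))) = Mul(Rational(-1, 2), Mul(-12, 8)) = Mul(Rational(-1, 2), -96) = 48)
Add(Function('y')(Function('j')(-45), E), Function('v')(-17, 1133)) = Add(48, -17) = 31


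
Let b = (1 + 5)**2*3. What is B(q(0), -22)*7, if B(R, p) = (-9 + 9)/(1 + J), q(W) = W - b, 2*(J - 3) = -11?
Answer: 0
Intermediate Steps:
J = -5/2 (J = 3 + (1/2)*(-11) = 3 - 11/2 = -5/2 ≈ -2.5000)
b = 108 (b = 6**2*3 = 36*3 = 108)
q(W) = -108 + W (q(W) = W - 1*108 = W - 108 = -108 + W)
B(R, p) = 0 (B(R, p) = (-9 + 9)/(1 - 5/2) = 0/(-3/2) = 0*(-2/3) = 0)
B(q(0), -22)*7 = 0*7 = 0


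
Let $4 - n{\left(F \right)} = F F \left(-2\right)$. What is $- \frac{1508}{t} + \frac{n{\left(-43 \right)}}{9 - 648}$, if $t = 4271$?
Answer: $- \frac{5591618}{909723} \approx -6.1465$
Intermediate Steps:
$n{\left(F \right)} = 4 + 2 F^{2}$ ($n{\left(F \right)} = 4 - F F \left(-2\right) = 4 - F^{2} \left(-2\right) = 4 - - 2 F^{2} = 4 + 2 F^{2}$)
$- \frac{1508}{t} + \frac{n{\left(-43 \right)}}{9 - 648} = - \frac{1508}{4271} + \frac{4 + 2 \left(-43\right)^{2}}{9 - 648} = \left(-1508\right) \frac{1}{4271} + \frac{4 + 2 \cdot 1849}{9 - 648} = - \frac{1508}{4271} + \frac{4 + 3698}{-639} = - \frac{1508}{4271} + 3702 \left(- \frac{1}{639}\right) = - \frac{1508}{4271} - \frac{1234}{213} = - \frac{5591618}{909723}$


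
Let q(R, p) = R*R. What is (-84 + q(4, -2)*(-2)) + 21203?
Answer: 21087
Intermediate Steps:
q(R, p) = R²
(-84 + q(4, -2)*(-2)) + 21203 = (-84 + 4²*(-2)) + 21203 = (-84 + 16*(-2)) + 21203 = (-84 - 32) + 21203 = -116 + 21203 = 21087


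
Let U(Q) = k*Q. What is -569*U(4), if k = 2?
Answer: -4552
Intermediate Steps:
U(Q) = 2*Q
-569*U(4) = -1138*4 = -569*8 = -4552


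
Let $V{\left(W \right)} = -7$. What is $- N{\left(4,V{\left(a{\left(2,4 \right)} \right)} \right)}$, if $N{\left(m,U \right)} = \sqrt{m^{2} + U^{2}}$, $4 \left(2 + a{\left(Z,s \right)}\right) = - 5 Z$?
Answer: $- \sqrt{65} \approx -8.0623$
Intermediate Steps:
$a{\left(Z,s \right)} = -2 - \frac{5 Z}{4}$ ($a{\left(Z,s \right)} = -2 + \frac{\left(-5\right) Z}{4} = -2 - \frac{5 Z}{4}$)
$N{\left(m,U \right)} = \sqrt{U^{2} + m^{2}}$
$- N{\left(4,V{\left(a{\left(2,4 \right)} \right)} \right)} = - \sqrt{\left(-7\right)^{2} + 4^{2}} = - \sqrt{49 + 16} = - \sqrt{65}$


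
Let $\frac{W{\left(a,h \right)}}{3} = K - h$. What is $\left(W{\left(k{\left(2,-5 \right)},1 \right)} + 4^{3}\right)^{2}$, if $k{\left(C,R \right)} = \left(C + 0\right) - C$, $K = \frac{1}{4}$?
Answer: $\frac{61009}{16} \approx 3813.1$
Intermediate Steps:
$K = \frac{1}{4} \approx 0.25$
$k{\left(C,R \right)} = 0$ ($k{\left(C,R \right)} = C - C = 0$)
$W{\left(a,h \right)} = \frac{3}{4} - 3 h$ ($W{\left(a,h \right)} = 3 \left(\frac{1}{4} - h\right) = \frac{3}{4} - 3 h$)
$\left(W{\left(k{\left(2,-5 \right)},1 \right)} + 4^{3}\right)^{2} = \left(\left(\frac{3}{4} - 3\right) + 4^{3}\right)^{2} = \left(\left(\frac{3}{4} - 3\right) + 64\right)^{2} = \left(- \frac{9}{4} + 64\right)^{2} = \left(\frac{247}{4}\right)^{2} = \frac{61009}{16}$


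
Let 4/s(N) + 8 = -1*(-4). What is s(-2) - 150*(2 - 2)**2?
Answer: -1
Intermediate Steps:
s(N) = -1 (s(N) = 4/(-8 - 1*(-4)) = 4/(-8 + 4) = 4/(-4) = 4*(-1/4) = -1)
s(-2) - 150*(2 - 2)**2 = -1 - 150*(2 - 2)**2 = -1 - 150*0**2 = -1 - 150*0 = -1 + 0 = -1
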